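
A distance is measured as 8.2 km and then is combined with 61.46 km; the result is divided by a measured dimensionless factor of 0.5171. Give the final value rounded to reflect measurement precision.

8.2 km + 61.46 km = 69.66 km; the sum is limited to 1 decimal place (3 s.f.).
Carrying full precision, 69.66 ÷ 0.5171 = 134.712821505… km; 0.5171 has 4 s.f., so the result keeps min(3, 4) = 3 s.f.
Rounded to 3 significant figures: 135 km.

135 km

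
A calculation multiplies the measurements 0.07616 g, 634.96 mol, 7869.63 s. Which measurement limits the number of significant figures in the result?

0.07616 g

0.07616 g → 4 s.f.; 634.96 mol → 5 s.f.; 7869.63 s → 6 s.f.
The fewest is 4 significant figures, from 0.07616 g.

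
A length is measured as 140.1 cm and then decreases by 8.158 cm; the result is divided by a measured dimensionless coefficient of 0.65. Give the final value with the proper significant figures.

140.1 cm − 8.158 cm = 131.942 cm; the difference is limited to 1 decimal place (4 s.f.).
Carrying full precision, 131.942 ÷ 0.65 = 202.987692308… cm; 0.65 has 2 s.f., so the result keeps min(4, 2) = 2 s.f.
Rounded to 2 significant figures: 2.0 × 10² cm.

2.0 × 10² cm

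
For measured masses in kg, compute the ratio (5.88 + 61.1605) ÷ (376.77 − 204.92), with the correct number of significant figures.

5.88 + 61.1605 = 67.0405, limited to 2 d.p. → 4 s.f.; 376.77 − 204.92 = 171.85, limited to 2 d.p. → 5 s.f.
Carrying full precision, 67.0405 ÷ 171.85 = 0.390110561536…; keep min(4, 5) = 4 s.f.
Rounded to 4 significant figures: 0.3901.

0.3901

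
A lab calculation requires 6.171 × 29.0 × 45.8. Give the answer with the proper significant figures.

6.171 × 29.0 × 45.8 = 8196.3222
Multiplication/division keeps the fewest significant figures: 6.171 → 4 s.f., 29.0 → 3 s.f., 45.8 → 3 s.f.; limit is 3.
Rounded to 3 significant figures: 8.20 × 10³.

8.20 × 10³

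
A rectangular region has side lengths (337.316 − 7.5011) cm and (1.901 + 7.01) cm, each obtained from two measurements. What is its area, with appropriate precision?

337.316 − 7.5011 = 329.8149, limited to 3 d.p. → 6 s.f.; 1.901 + 7.01 = 8.911, limited to 2 d.p. → 3 s.f.
Carrying full precision, 329.8149 × 8.911 = 2938.9805739; keep min(6, 3) = 3 s.f.
Rounded to 3 significant figures: 2.94 × 10³ cm².

2.94 × 10³ cm²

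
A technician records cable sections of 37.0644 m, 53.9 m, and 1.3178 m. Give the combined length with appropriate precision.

92.3 m

37.0644 m + 53.9 m + 1.3178 m = 92.2822 m.
Addition/subtraction keeps the fewest decimal places: 37.0644 → 4 decimal places, 53.9 → 1 decimal place, 1.3178 → 4 decimal places; limit is 1.
Rounded to 1 decimal place: 92.3 m.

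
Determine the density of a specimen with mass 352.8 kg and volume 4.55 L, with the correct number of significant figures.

density = 352.8 kg ÷ 4.55 L = 77.5384615385… kg/L.
352.8 has 4 significant figures; 4.55 has 3.
Division/multiplication keeps the fewest: 3 significant figures.
Rounded: 77.5 kg/L.

77.5 kg/L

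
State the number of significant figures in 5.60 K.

5.60: trailing zeros after a decimal point are significant.

3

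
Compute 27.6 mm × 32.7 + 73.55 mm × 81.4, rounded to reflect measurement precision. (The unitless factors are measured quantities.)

6.89 × 10³ mm

27.6 × 32.7 = 902.52 → 903 mm (3 s.f., last digit at the 10^0 place).
73.55 × 81.4 = 5986.97 → 5.99 × 10³ mm (3 s.f., last digit at the 10^1 place).
Sum: 6889.49 mm; keep the coarser place, 10^1.
Result: 6.89 × 10³ mm.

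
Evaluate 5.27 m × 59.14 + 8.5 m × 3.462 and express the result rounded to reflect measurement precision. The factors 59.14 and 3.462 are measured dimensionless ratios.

341 m

5.27 × 59.14 = 311.6678 → 312 m (3 s.f., last digit at the 10^0 place).
8.5 × 3.462 = 29.427 → 29 m (2 s.f., last digit at the 10^0 place).
Sum: 341.0948 m; keep the coarser place, 10^0.
Result: 341 m.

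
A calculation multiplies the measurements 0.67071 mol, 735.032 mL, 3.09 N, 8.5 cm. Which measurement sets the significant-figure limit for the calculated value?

0.67071 mol → 5 s.f.; 735.032 mL → 6 s.f.; 3.09 N → 3 s.f.; 8.5 cm → 2 s.f.
The fewest is 2 significant figures, from 8.5 cm.

8.5 cm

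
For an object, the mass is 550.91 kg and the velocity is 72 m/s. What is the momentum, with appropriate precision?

momentum = 550.91 kg × 72 m/s = 39665.52 kg·m/s.
550.91 has 5 significant figures; 72 has 2.
Division/multiplication keeps the fewest: 2 significant figures.
Rounded: 4.0 × 10⁴ kg·m/s.

4.0 × 10⁴ kg·m/s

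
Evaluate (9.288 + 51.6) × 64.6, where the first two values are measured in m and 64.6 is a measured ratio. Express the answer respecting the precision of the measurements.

9.288 m + 51.6 m = 60.888 m; the sum is limited to 1 decimal place (3 s.f.).
Carrying full precision, 60.888 × 64.6 = 3933.3648 m; 64.6 has 3 s.f., so the result keeps min(3, 3) = 3 s.f.
Rounded to 3 significant figures: 3.93 × 10³ m.

3.93 × 10³ m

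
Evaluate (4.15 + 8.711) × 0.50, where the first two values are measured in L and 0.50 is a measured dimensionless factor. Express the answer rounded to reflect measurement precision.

4.15 L + 8.711 L = 12.861 L; the sum is limited to 2 decimal places (4 s.f.).
Carrying full precision, 12.861 × 0.50 = 6.4305 L; 0.50 has 2 s.f., so the result keeps min(4, 2) = 2 s.f.
Rounded to 2 significant figures: 6.4 L.

6.4 L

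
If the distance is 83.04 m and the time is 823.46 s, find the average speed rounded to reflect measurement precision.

0.1008 m/s

average speed = 83.04 m ÷ 823.46 s = 0.10084278532… m/s.
83.04 has 4 significant figures; 823.46 has 5.
Division/multiplication keeps the fewest: 4 significant figures.
Rounded: 0.1008 m/s.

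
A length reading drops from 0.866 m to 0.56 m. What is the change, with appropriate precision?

0.31 m

0.866 m − 0.56 m = 0.306 m.
Addition/subtraction keeps the fewest decimal places: 0.866 → 3 decimal places, 0.56 → 2 decimal places; limit is 2.
Rounded to 2 decimal places: 0.31 m.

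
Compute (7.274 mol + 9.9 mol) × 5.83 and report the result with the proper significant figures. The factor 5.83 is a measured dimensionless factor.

7.274 mol + 9.9 mol = 17.174 mol; the sum is limited to 1 decimal place (3 s.f.).
Carrying full precision, 17.174 × 5.83 = 100.12442 mol; 5.83 has 3 s.f., so the result keeps min(3, 3) = 3 s.f.
Rounded to 3 significant figures: 100. mol.

100. mol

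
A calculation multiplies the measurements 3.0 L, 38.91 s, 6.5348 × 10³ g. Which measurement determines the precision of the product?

3.0 L

3.0 L → 2 s.f.; 38.91 s → 4 s.f.; 6.5348 × 10³ g → 5 s.f.
The fewest is 2 significant figures, from 3.0 L.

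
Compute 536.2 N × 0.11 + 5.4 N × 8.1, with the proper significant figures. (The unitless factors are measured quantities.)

536.2 × 0.11 = 58.982 → 59 N (2 s.f., last digit at the 10^0 place).
5.4 × 8.1 = 43.74 → 44 N (2 s.f., last digit at the 10^0 place).
Sum: 102.722 N; keep the coarser place, 10^0.
Result: 103 N.

103 N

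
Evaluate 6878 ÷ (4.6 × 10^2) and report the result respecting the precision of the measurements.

6878 ÷ (4.6 × 10^2) = 14.952173913…
Multiplication/division keeps the fewest significant figures: 6878 → 4 s.f., 4.6 × 10^2 → 2 s.f.; limit is 2.
Rounded to 2 significant figures: 15.

15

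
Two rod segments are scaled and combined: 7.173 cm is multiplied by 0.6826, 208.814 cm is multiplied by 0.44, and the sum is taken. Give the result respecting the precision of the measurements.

7.173 × 0.6826 = 4.8962898 → 4.896 cm (4 s.f., last digit at the 10^-3 place).
208.814 × 0.44 = 91.87816 → 92 cm (2 s.f., last digit at the 10^0 place).
Sum: 96.7744498 cm; keep the coarser place, 10^0.
Result: 97 cm.

97 cm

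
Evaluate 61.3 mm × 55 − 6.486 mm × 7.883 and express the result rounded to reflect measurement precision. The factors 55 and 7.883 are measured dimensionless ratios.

61.3 × 55 = 3371.5 → 3.4 × 10^3 mm (2 s.f., last digit at the 10^2 place).
6.486 × 7.883 = 51.129138 → 51.13 mm (4 s.f., last digit at the 10^-2 place).
Difference: 3320.370862 mm; keep the coarser place, 10^2.
Result: 3.3 × 10^3 mm.

3.3 × 10^3 mm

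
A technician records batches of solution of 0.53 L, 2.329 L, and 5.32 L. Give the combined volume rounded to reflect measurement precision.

0.53 L + 2.329 L + 5.32 L = 8.179 L.
Addition/subtraction keeps the fewest decimal places: 0.53 → 2 decimal places, 2.329 → 3 decimal places, 5.32 → 2 decimal places; limit is 2.
Rounded to 2 decimal places: 8.18 L.

8.18 L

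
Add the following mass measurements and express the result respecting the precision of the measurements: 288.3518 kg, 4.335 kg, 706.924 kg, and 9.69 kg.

1009.30 kg

288.3518 kg + 4.335 kg + 706.924 kg + 9.69 kg = 1009.3008 kg.
Addition/subtraction keeps the fewest decimal places: 288.3518 → 4 decimal places, 4.335 → 3 decimal places, 706.924 → 3 decimal places, 9.69 → 2 decimal places; limit is 2.
Rounded to 2 decimal places: 1009.30 kg.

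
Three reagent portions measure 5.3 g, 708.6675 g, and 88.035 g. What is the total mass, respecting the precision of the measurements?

5.3 g + 708.6675 g + 88.035 g = 802.0025 g.
Addition/subtraction keeps the fewest decimal places: 5.3 → 1 decimal place, 708.6675 → 4 decimal places, 88.035 → 3 decimal places; limit is 1.
Rounded to 1 decimal place: 802.0 g.

802.0 g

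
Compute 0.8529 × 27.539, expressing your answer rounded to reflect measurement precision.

0.8529 × 27.539 = 23.4880131
Multiplication/division keeps the fewest significant figures: 0.8529 → 4 s.f., 27.539 → 5 s.f.; limit is 4.
Rounded to 4 significant figures: 23.49.

23.49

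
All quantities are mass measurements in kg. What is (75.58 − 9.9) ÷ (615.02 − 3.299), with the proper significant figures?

0.107

75.58 − 9.9 = 65.68, limited to 1 d.p. → 3 s.f.; 615.02 − 3.299 = 611.721, limited to 2 d.p. → 5 s.f.
Carrying full precision, 65.68 ÷ 611.721 = 0.107369209166…; keep min(3, 5) = 3 s.f.
Rounded to 3 significant figures: 0.107.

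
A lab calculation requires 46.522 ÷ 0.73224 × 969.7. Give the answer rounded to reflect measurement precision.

46.522 ÷ 0.73224 × 969.7 = 61608.7394843…
Multiplication/division keeps the fewest significant figures: 46.522 → 5 s.f., 0.73224 → 5 s.f., 969.7 → 4 s.f.; limit is 4.
Rounded to 4 significant figures: 6.161 × 10⁴.

6.161 × 10⁴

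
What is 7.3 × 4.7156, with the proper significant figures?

7.3 × 4.7156 = 34.42388
Multiplication/division keeps the fewest significant figures: 7.3 → 2 s.f., 4.7156 → 5 s.f.; limit is 2.
Rounded to 2 significant figures: 34.

34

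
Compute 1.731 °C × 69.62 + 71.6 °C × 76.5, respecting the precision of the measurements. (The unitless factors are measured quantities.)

1.731 × 69.62 = 120.51222 → 120.5 °C (4 s.f., last digit at the 10^-1 place).
71.6 × 76.5 = 5477.4 → 5.48 × 10^3 °C (3 s.f., last digit at the 10^1 place).
Sum: 5597.91222 °C; keep the coarser place, 10^1.
Result: 5.60 × 10^3 °C.

5.60 × 10^3 °C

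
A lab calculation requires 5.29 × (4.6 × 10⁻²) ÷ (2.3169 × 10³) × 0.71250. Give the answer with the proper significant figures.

7.5 × 10⁻⁵

5.29 × (4.6 × 10⁻²) ÷ (2.3169 × 10³) × 0.71250 = 0.0000748326427554…
Multiplication/division keeps the fewest significant figures: 5.29 → 3 s.f., 4.6 × 10⁻² → 2 s.f., 2.3169 × 10³ → 5 s.f., 0.71250 → 5 s.f.; limit is 2.
Rounded to 2 significant figures: 7.5 × 10⁻⁵.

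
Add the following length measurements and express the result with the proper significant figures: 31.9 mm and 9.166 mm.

41.1 mm

31.9 mm + 9.166 mm = 41.066 mm.
Addition/subtraction keeps the fewest decimal places: 31.9 → 1 decimal place, 9.166 → 3 decimal places; limit is 1.
Rounded to 1 decimal place: 41.1 mm.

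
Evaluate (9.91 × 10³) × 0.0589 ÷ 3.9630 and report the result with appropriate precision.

147

(9.91 × 10³) × 0.0589 ÷ 3.9630 = 147.287156195…
Multiplication/division keeps the fewest significant figures: 9.91 × 10³ → 3 s.f., 0.0589 → 3 s.f., 3.9630 → 5 s.f.; limit is 3.
Rounded to 3 significant figures: 147.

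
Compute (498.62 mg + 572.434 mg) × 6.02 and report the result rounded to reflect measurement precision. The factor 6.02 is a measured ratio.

498.62 mg + 572.434 mg = 1071.054 mg; the sum is limited to 2 decimal places (6 s.f.).
Carrying full precision, 1071.054 × 6.02 = 6447.74508 mg; 6.02 has 3 s.f., so the result keeps min(6, 3) = 3 s.f.
Rounded to 3 significant figures: 6.45 × 10^3 mg.

6.45 × 10^3 mg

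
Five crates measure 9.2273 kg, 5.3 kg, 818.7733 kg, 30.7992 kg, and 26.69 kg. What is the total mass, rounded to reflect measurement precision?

890.8 kg

9.2273 kg + 5.3 kg + 818.7733 kg + 30.7992 kg + 26.69 kg = 890.7898 kg.
Addition/subtraction keeps the fewest decimal places: 9.2273 → 4 decimal places, 5.3 → 1 decimal place, 818.7733 → 4 decimal places, 30.7992 → 4 decimal places, 26.69 → 2 decimal places; limit is 1.
Rounded to 1 decimal place: 890.8 kg.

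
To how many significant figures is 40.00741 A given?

7

40.00741: zeros between nonzero digits are significant.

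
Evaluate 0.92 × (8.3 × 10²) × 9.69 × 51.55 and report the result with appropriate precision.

3.8 × 10⁵

0.92 × (8.3 × 10²) × 9.69 × 51.55 = 381433.0902
Multiplication/division keeps the fewest significant figures: 0.92 → 2 s.f., 8.3 × 10² → 2 s.f., 9.69 → 3 s.f., 51.55 → 4 s.f.; limit is 2.
Rounded to 2 significant figures: 3.8 × 10⁵.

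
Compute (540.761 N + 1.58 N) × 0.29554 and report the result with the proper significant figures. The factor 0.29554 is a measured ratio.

540.761 N + 1.58 N = 542.341 N; the sum is limited to 2 decimal places (5 s.f.).
Carrying full precision, 542.341 × 0.29554 = 160.28345914 N; 0.29554 has 5 s.f., so the result keeps min(5, 5) = 5 s.f.
Rounded to 5 significant figures: 160.28 N.

160.28 N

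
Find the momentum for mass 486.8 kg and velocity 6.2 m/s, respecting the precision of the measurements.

3.0 × 10³ kg·m/s

momentum = 486.8 kg × 6.2 m/s = 3018.16 kg·m/s.
486.8 has 4 significant figures; 6.2 has 2.
Division/multiplication keeps the fewest: 2 significant figures.
Rounded: 3.0 × 10³ kg·m/s.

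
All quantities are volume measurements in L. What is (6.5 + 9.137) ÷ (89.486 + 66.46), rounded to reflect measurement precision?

0.100

6.5 + 9.137 = 15.637, limited to 1 d.p. → 3 s.f.; 89.486 + 66.46 = 155.946, limited to 2 d.p. → 5 s.f.
Carrying full precision, 15.637 ÷ 155.946 = 0.100271888987…; keep min(3, 5) = 3 s.f.
Rounded to 3 significant figures: 0.100.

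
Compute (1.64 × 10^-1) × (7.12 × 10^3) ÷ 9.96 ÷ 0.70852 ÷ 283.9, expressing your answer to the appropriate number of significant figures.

(1.64 × 10^-1) × (7.12 × 10^3) ÷ 9.96 ÷ 0.70852 ÷ 283.9 = 0.582836842535…
Multiplication/division keeps the fewest significant figures: 1.64 × 10^-1 → 3 s.f., 7.12 × 10^3 → 3 s.f., 9.96 → 3 s.f., 0.70852 → 5 s.f., 283.9 → 4 s.f.; limit is 3.
Rounded to 3 significant figures: 0.583.

0.583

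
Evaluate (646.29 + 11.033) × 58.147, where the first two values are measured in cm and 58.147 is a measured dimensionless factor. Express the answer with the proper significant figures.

38221 cm

646.29 cm + 11.033 cm = 657.323 cm; the sum is limited to 2 decimal places (5 s.f.).
Carrying full precision, 657.323 × 58.147 = 38221.360481 cm; 58.147 has 5 s.f., so the result keeps min(5, 5) = 5 s.f.
Rounded to 5 significant figures: 38221 cm.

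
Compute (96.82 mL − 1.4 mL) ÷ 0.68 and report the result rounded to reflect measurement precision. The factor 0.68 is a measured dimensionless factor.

1.4 × 10² mL

96.82 mL − 1.4 mL = 95.42 mL; the difference is limited to 1 decimal place (3 s.f.).
Carrying full precision, 95.42 ÷ 0.68 = 140.323529412… mL; 0.68 has 2 s.f., so the result keeps min(3, 2) = 2 s.f.
Rounded to 2 significant figures: 1.4 × 10² mL.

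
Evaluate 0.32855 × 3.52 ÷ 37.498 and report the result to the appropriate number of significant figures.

0.32855 × 3.52 ÷ 37.498 = 0.0308415382154…
Multiplication/division keeps the fewest significant figures: 0.32855 → 5 s.f., 3.52 → 3 s.f., 37.498 → 5 s.f.; limit is 3.
Rounded to 3 significant figures: 0.0308.

0.0308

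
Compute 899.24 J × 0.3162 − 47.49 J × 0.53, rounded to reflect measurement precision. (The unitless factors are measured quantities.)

899.24 × 0.3162 = 284.339688 → 284.3 J (4 s.f., last digit at the 10^-1 place).
47.49 × 0.53 = 25.1697 → 25 J (2 s.f., last digit at the 10^0 place).
Difference: 259.169988 J; keep the coarser place, 10^0.
Result: 259 J.

259 J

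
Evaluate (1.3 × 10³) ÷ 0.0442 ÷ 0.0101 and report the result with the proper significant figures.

(1.3 × 10³) ÷ 0.0442 ÷ 0.0101 = 2912055.91147…
Multiplication/division keeps the fewest significant figures: 1.3 × 10³ → 2 s.f., 0.0442 → 3 s.f., 0.0101 → 3 s.f.; limit is 2.
Rounded to 2 significant figures: 2.9 × 10⁶.

2.9 × 10⁶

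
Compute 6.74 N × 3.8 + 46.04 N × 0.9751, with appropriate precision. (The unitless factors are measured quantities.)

71 N

6.74 × 3.8 = 25.612 → 26 N (2 s.f., last digit at the 10^0 place).
46.04 × 0.9751 = 44.893604 → 44.89 N (4 s.f., last digit at the 10^-2 place).
Sum: 70.505604 N; keep the coarser place, 10^0.
Result: 71 N.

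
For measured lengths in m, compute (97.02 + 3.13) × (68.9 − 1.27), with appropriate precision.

6.77 × 10^3 m²

97.02 + 3.13 = 100.15, limited to 2 d.p. → 5 s.f.; 68.9 − 1.27 = 67.63, limited to 1 d.p. → 3 s.f.
Carrying full precision, 100.15 × 67.63 = 6773.1445; keep min(5, 3) = 3 s.f.
Rounded to 3 significant figures: 6.77 × 10^3 m².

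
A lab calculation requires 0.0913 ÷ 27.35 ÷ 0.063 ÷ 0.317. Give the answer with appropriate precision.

0.17

0.0913 ÷ 27.35 ÷ 0.063 ÷ 0.317 = 0.167152792024…
Multiplication/division keeps the fewest significant figures: 0.0913 → 3 s.f., 27.35 → 4 s.f., 0.063 → 2 s.f., 0.317 → 3 s.f.; limit is 2.
Rounded to 2 significant figures: 0.17.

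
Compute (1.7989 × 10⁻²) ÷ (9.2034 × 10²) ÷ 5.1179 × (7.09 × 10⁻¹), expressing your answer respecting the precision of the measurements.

(1.7989 × 10⁻²) ÷ (9.2034 × 10²) ÷ 5.1179 × (7.09 × 10⁻¹) = 0.00000270777867286…
Multiplication/division keeps the fewest significant figures: 1.7989 × 10⁻² → 5 s.f., 9.2034 × 10² → 5 s.f., 5.1179 → 5 s.f., 7.09 × 10⁻¹ → 3 s.f.; limit is 3.
Rounded to 3 significant figures: 2.71 × 10⁻⁶.

2.71 × 10⁻⁶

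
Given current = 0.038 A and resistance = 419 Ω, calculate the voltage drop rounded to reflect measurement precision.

voltage drop = 0.038 A × 419 Ω = 15.922 V.
0.038 has 2 significant figures; 419 has 3.
Division/multiplication keeps the fewest: 2 significant figures.
Rounded: 16 V.

16 V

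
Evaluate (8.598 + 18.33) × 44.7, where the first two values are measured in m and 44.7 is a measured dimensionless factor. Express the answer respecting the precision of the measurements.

8.598 m + 18.33 m = 26.928 m; the sum is limited to 2 decimal places (4 s.f.).
Carrying full precision, 26.928 × 44.7 = 1203.6816 m; 44.7 has 3 s.f., so the result keeps min(4, 3) = 3 s.f.
Rounded to 3 significant figures: 1.20 × 10^3 m.

1.20 × 10^3 m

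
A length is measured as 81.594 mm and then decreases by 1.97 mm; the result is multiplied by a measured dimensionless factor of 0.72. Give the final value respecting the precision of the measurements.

57 mm

81.594 mm − 1.97 mm = 79.624 mm; the difference is limited to 2 decimal places (4 s.f.).
Carrying full precision, 79.624 × 0.72 = 57.32928 mm; 0.72 has 2 s.f., so the result keeps min(4, 2) = 2 s.f.
Rounded to 2 significant figures: 57 mm.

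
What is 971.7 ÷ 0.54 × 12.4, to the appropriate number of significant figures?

971.7 ÷ 0.54 × 12.4 = 22313.1111111…
Multiplication/division keeps the fewest significant figures: 971.7 → 4 s.f., 0.54 → 2 s.f., 12.4 → 3 s.f.; limit is 2.
Rounded to 2 significant figures: 2.2 × 10⁴.

2.2 × 10⁴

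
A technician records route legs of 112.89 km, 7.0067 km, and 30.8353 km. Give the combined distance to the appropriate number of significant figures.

112.89 km + 7.0067 km + 30.8353 km = 150.7320 km.
Addition/subtraction keeps the fewest decimal places: 112.89 → 2 decimal places, 7.0067 → 4 decimal places, 30.8353 → 4 decimal places; limit is 2.
Rounded to 2 decimal places: 150.73 km.

150.73 km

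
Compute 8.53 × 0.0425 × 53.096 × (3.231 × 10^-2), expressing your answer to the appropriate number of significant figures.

8.53 × 0.0425 × 53.096 × (3.231 × 10^-2) = 0.621923151294
Multiplication/division keeps the fewest significant figures: 8.53 → 3 s.f., 0.0425 → 3 s.f., 53.096 → 5 s.f., 3.231 × 10^-2 → 4 s.f.; limit is 3.
Rounded to 3 significant figures: 0.622.

0.622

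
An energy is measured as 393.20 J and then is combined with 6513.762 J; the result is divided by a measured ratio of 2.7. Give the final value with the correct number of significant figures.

393.20 J + 6513.762 J = 6906.962 J; the sum is limited to 2 decimal places (6 s.f.).
Carrying full precision, 6906.962 ÷ 2.7 = 2558.13407407… J; 2.7 has 2 s.f., so the result keeps min(6, 2) = 2 s.f.
Rounded to 2 significant figures: 2.6 × 10^3 J.

2.6 × 10^3 J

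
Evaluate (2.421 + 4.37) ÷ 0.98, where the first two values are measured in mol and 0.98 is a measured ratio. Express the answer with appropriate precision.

6.9 mol

2.421 mol + 4.37 mol = 6.791 mol; the sum is limited to 2 decimal places (3 s.f.).
Carrying full precision, 6.791 ÷ 0.98 = 6.92959183673… mol; 0.98 has 2 s.f., so the result keeps min(3, 2) = 2 s.f.
Rounded to 2 significant figures: 6.9 mol.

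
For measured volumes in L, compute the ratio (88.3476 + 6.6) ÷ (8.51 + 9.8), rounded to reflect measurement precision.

88.3476 + 6.6 = 94.9476, limited to 1 d.p. → 3 s.f.; 8.51 + 9.8 = 18.31, limited to 1 d.p. → 3 s.f.
Carrying full precision, 94.9476 ÷ 18.31 = 5.18555980339…; keep min(3, 3) = 3 s.f.
Rounded to 3 significant figures: 5.19.

5.19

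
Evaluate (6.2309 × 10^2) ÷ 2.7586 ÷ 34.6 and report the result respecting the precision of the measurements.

(6.2309 × 10^2) ÷ 2.7586 ÷ 34.6 = 6.52808725545…
Multiplication/division keeps the fewest significant figures: 6.2309 × 10^2 → 5 s.f., 2.7586 → 5 s.f., 34.6 → 3 s.f.; limit is 3.
Rounded to 3 significant figures: 6.53.

6.53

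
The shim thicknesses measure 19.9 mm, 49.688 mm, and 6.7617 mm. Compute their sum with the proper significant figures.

19.9 mm + 49.688 mm + 6.7617 mm = 76.3497 mm.
Addition/subtraction keeps the fewest decimal places: 19.9 → 1 decimal place, 49.688 → 3 decimal places, 6.7617 → 4 decimal places; limit is 1.
Rounded to 1 decimal place: 76.3 mm.

76.3 mm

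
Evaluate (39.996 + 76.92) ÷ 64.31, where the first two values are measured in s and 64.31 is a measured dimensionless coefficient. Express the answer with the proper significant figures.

1.818 s

39.996 s + 76.92 s = 116.916 s; the sum is limited to 2 decimal places (5 s.f.).
Carrying full precision, 116.916 ÷ 64.31 = 1.81800653087… s; 64.31 has 4 s.f., so the result keeps min(5, 4) = 4 s.f.
Rounded to 4 significant figures: 1.818 s.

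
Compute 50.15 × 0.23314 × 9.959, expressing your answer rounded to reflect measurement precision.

1.164 × 10^2

50.15 × 0.23314 × 9.959 = 116.440339189
Multiplication/division keeps the fewest significant figures: 50.15 → 4 s.f., 0.23314 → 5 s.f., 9.959 → 4 s.f.; limit is 4.
Rounded to 4 significant figures: 1.164 × 10^2.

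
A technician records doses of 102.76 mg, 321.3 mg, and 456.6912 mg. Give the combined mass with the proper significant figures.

102.76 mg + 321.3 mg + 456.6912 mg = 880.7512 mg.
Addition/subtraction keeps the fewest decimal places: 102.76 → 2 decimal places, 321.3 → 1 decimal place, 456.6912 → 4 decimal places; limit is 1.
Rounded to 1 decimal place: 880.8 mg.

880.8 mg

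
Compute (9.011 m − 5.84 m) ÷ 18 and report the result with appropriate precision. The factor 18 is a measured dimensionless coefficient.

0.18 m

9.011 m − 5.84 m = 3.171 m; the difference is limited to 2 decimal places (3 s.f.).
Carrying full precision, 3.171 ÷ 18 = 0.176166666667… m; 18 has 2 s.f., so the result keeps min(3, 2) = 2 s.f.
Rounded to 2 significant figures: 0.18 m.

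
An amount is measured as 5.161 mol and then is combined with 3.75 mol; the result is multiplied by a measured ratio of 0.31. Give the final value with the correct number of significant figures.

2.8 mol

5.161 mol + 3.75 mol = 8.911 mol; the sum is limited to 2 decimal places (3 s.f.).
Carrying full precision, 8.911 × 0.31 = 2.76241 mol; 0.31 has 2 s.f., so the result keeps min(3, 2) = 2 s.f.
Rounded to 2 significant figures: 2.8 mol.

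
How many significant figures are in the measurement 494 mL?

3

494: every digit is nonzero and significant.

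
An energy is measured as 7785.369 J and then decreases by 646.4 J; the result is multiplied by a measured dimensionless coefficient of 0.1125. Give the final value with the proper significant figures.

7785.369 J − 646.4 J = 7138.969 J; the difference is limited to 1 decimal place (5 s.f.).
Carrying full precision, 7138.969 × 0.1125 = 803.1340125 J; 0.1125 has 4 s.f., so the result keeps min(5, 4) = 4 s.f.
Rounded to 4 significant figures: 803.1 J.

803.1 J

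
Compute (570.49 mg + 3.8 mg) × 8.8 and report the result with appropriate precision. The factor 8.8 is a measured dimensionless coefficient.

570.49 mg + 3.8 mg = 574.29 mg; the sum is limited to 1 decimal place (4 s.f.).
Carrying full precision, 574.29 × 8.8 = 5053.752 mg; 8.8 has 2 s.f., so the result keeps min(4, 2) = 2 s.f.
Rounded to 2 significant figures: 5.1 × 10³ mg.

5.1 × 10³ mg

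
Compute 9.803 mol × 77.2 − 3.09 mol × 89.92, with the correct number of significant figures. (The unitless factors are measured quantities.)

4.79 × 10² mol

9.803 × 77.2 = 756.7916 → 757 mol (3 s.f., last digit at the 10^0 place).
3.09 × 89.92 = 277.8528 → 278 mol (3 s.f., last digit at the 10^0 place).
Difference: 478.9388 mol; keep the coarser place, 10^0.
Result: 4.79 × 10² mol.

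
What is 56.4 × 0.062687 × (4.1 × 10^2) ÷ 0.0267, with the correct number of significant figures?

56.4 × 0.062687 × (4.1 × 10^2) ÷ 0.0267 = 54291.1680899…
Multiplication/division keeps the fewest significant figures: 56.4 → 3 s.f., 0.062687 → 5 s.f., 4.1 × 10^2 → 2 s.f., 0.0267 → 3 s.f.; limit is 2.
Rounded to 2 significant figures: 5.4 × 10^4.

5.4 × 10^4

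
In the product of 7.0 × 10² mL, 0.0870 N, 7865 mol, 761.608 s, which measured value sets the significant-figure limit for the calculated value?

7.0 × 10² mL

7.0 × 10² mL → 2 s.f.; 0.0870 N → 3 s.f.; 7865 mol → 4 s.f.; 761.608 s → 6 s.f.
The fewest is 2 significant figures, from 7.0 × 10² mL.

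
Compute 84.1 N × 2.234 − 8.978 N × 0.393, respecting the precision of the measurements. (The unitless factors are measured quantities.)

84.1 × 2.234 = 187.8794 → 188 N (3 s.f., last digit at the 10^0 place).
8.978 × 0.393 = 3.528354 → 3.53 N (3 s.f., last digit at the 10^-2 place).
Difference: 184.351046 N; keep the coarser place, 10^0.
Result: 184 N.

184 N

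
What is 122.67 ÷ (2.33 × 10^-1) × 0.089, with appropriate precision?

122.67 ÷ (2.33 × 10^-1) × 0.089 = 46.8567811159…
Multiplication/division keeps the fewest significant figures: 122.67 → 5 s.f., 2.33 × 10^-1 → 3 s.f., 0.089 → 2 s.f.; limit is 2.
Rounded to 2 significant figures: 47.

47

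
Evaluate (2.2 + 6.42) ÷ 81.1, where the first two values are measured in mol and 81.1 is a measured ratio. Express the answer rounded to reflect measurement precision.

0.11 mol

2.2 mol + 6.42 mol = 8.62 mol; the sum is limited to 1 decimal place (2 s.f.).
Carrying full precision, 8.62 ÷ 81.1 = 0.106288532676… mol; 81.1 has 3 s.f., so the result keeps min(2, 3) = 2 s.f.
Rounded to 2 significant figures: 0.11 mol.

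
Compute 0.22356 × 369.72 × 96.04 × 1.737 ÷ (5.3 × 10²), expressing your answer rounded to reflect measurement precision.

26

0.22356 × 369.72 × 96.04 × 1.737 ÷ (5.3 × 10²) = 26.0161570465…
Multiplication/division keeps the fewest significant figures: 0.22356 → 5 s.f., 369.72 → 5 s.f., 96.04 → 4 s.f., 1.737 → 4 s.f., 5.3 × 10² → 2 s.f.; limit is 2.
Rounded to 2 significant figures: 26.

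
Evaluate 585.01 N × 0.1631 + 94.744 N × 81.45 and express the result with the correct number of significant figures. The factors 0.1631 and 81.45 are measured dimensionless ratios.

7812 N

585.01 × 0.1631 = 95.415131 → 95.42 N (4 s.f., last digit at the 10^-2 place).
94.744 × 81.45 = 7716.8988 → 7717 N (4 s.f., last digit at the 10^0 place).
Sum: 7812.313931 N; keep the coarser place, 10^0.
Result: 7812 N.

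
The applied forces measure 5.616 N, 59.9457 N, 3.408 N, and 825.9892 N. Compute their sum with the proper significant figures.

894.959 N

5.616 N + 59.9457 N + 3.408 N + 825.9892 N = 894.9589 N.
Addition/subtraction keeps the fewest decimal places: 5.616 → 3 decimal places, 59.9457 → 4 decimal places, 3.408 → 3 decimal places, 825.9892 → 4 decimal places; limit is 3.
Rounded to 3 decimal places: 894.959 N.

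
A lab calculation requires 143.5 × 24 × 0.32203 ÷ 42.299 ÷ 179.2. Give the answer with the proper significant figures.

143.5 × 24 × 0.32203 ÷ 42.299 ÷ 179.2 = 0.146315848188…
Multiplication/division keeps the fewest significant figures: 143.5 → 4 s.f., 24 → 2 s.f., 0.32203 → 5 s.f., 42.299 → 5 s.f., 179.2 → 4 s.f.; limit is 2.
Rounded to 2 significant figures: 0.15.

0.15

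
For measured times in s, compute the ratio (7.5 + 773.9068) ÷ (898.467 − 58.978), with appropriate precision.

0.9308

7.5 + 773.9068 = 781.4068, limited to 1 d.p. → 4 s.f.; 898.467 − 58.978 = 839.489, limited to 3 d.p. → 6 s.f.
Carrying full precision, 781.4068 ÷ 839.489 = 0.930812434707…; keep min(4, 6) = 4 s.f.
Rounded to 4 significant figures: 0.9308.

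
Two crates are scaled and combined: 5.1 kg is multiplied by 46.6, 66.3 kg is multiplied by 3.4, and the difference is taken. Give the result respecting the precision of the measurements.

1 × 10^1 kg

5.1 × 46.6 = 237.66 → 2.4 × 10^2 kg (2 s.f., last digit at the 10^1 place).
66.3 × 3.4 = 225.42 → 2.3 × 10^2 kg (2 s.f., last digit at the 10^1 place).
Difference: 12.24 kg; keep the coarser place, 10^1.
Result: 1 × 10^1 kg.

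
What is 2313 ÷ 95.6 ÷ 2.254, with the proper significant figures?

10.7

2313 ÷ 95.6 ÷ 2.254 = 10.7340553103…
Multiplication/division keeps the fewest significant figures: 2313 → 4 s.f., 95.6 → 3 s.f., 2.254 → 4 s.f.; limit is 3.
Rounded to 3 significant figures: 10.7.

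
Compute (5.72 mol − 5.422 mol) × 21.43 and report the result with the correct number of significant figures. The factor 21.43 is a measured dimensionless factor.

5.72 mol − 5.422 mol = 0.298 mol; the difference is limited to 2 decimal places (2 s.f.).
Carrying full precision, 0.298 × 21.43 = 6.38614 mol; 21.43 has 4 s.f., so the result keeps min(2, 4) = 2 s.f.
Rounded to 2 significant figures: 6.4 mol.

6.4 mol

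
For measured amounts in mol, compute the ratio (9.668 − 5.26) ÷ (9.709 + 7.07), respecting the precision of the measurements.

0.263

9.668 − 5.26 = 4.408, limited to 2 d.p. → 3 s.f.; 9.709 + 7.07 = 16.779, limited to 2 d.p. → 4 s.f.
Carrying full precision, 4.408 ÷ 16.779 = 0.262709339055…; keep min(3, 4) = 3 s.f.
Rounded to 3 significant figures: 0.263.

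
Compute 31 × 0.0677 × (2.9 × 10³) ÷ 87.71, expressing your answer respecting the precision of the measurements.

69

31 × 0.0677 × (2.9 × 10³) ÷ 87.71 = 69.39037738…
Multiplication/division keeps the fewest significant figures: 31 → 2 s.f., 0.0677 → 3 s.f., 2.9 × 10³ → 2 s.f., 87.71 → 4 s.f.; limit is 2.
Rounded to 2 significant figures: 69.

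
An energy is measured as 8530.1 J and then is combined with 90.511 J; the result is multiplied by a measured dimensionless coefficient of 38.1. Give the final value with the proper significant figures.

8530.1 J + 90.511 J = 8620.611 J; the sum is limited to 1 decimal place (5 s.f.).
Carrying full precision, 8620.611 × 38.1 = 328445.2791 J; 38.1 has 3 s.f., so the result keeps min(5, 3) = 3 s.f.
Rounded to 3 significant figures: 3.28 × 10⁵ J.

3.28 × 10⁵ J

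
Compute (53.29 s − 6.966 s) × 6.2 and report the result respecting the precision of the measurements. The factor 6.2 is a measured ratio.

2.9 × 10^2 s

53.29 s − 6.966 s = 46.324 s; the difference is limited to 2 decimal places (4 s.f.).
Carrying full precision, 46.324 × 6.2 = 287.2088 s; 6.2 has 2 s.f., so the result keeps min(4, 2) = 2 s.f.
Rounded to 2 significant figures: 2.9 × 10^2 s.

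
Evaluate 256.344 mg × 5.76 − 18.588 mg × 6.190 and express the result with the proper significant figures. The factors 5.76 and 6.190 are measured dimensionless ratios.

1.36 × 10³ mg

256.344 × 5.76 = 1476.54144 → 1.48 × 10³ mg (3 s.f., last digit at the 10^1 place).
18.588 × 6.190 = 115.05972 → 115.1 mg (4 s.f., last digit at the 10^-1 place).
Difference: 1361.48172 mg; keep the coarser place, 10^1.
Result: 1.36 × 10³ mg.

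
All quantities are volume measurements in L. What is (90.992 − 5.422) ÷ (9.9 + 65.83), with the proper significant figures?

90.992 − 5.422 = 85.570, limited to 3 d.p. → 5 s.f.; 9.9 + 65.83 = 75.73, limited to 1 d.p. → 3 s.f.
Carrying full precision, 85.570 ÷ 75.73 = 1.12993529645…; keep min(5, 3) = 3 s.f.
Rounded to 3 significant figures: 1.13.

1.13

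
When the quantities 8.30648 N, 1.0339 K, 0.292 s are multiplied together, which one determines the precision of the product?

8.30648 N → 6 s.f.; 1.0339 K → 5 s.f.; 0.292 s → 3 s.f.
The fewest is 3 significant figures, from 0.292 s.

0.292 s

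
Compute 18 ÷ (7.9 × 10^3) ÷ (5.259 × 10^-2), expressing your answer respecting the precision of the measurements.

0.043

18 ÷ (7.9 × 10^3) ÷ (5.259 × 10^-2) = 0.0433253662799…
Multiplication/division keeps the fewest significant figures: 18 → 2 s.f., 7.9 × 10^3 → 2 s.f., 5.259 × 10^-2 → 4 s.f.; limit is 2.
Rounded to 2 significant figures: 0.043.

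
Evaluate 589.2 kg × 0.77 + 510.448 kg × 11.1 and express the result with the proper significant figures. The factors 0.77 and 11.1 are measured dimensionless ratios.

6.12 × 10³ kg

589.2 × 0.77 = 453.684 → 4.5 × 10² kg (2 s.f., last digit at the 10^1 place).
510.448 × 11.1 = 5665.9728 → 5.67 × 10³ kg (3 s.f., last digit at the 10^1 place).
Sum: 6119.6568 kg; keep the coarser place, 10^1.
Result: 6.12 × 10³ kg.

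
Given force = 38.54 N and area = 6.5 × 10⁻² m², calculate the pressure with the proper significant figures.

pressure = 38.54 N ÷ 6.5 × 10⁻² m² = 592.923076923… Pa.
38.54 has 4 significant figures; 6.5 × 10⁻² has 2.
Division/multiplication keeps the fewest: 2 significant figures.
Rounded: 5.9 × 10² Pa.

5.9 × 10² Pa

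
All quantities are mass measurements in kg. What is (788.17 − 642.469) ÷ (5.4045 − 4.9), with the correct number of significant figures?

3 × 10²

788.17 − 642.469 = 145.701, limited to 2 d.p. → 5 s.f.; 5.4045 − 4.9 = 0.5045, limited to 1 d.p. → 1 s.f.
Carrying full precision, 145.701 ÷ 0.5045 = 288.802775025…; keep min(5, 1) = 1 s.f.
Rounded to 1 significant figure: 3 × 10².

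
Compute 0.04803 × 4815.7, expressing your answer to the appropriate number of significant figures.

231.3

0.04803 × 4815.7 = 231.298071
Multiplication/division keeps the fewest significant figures: 0.04803 → 4 s.f., 4815.7 → 5 s.f.; limit is 4.
Rounded to 4 significant figures: 231.3.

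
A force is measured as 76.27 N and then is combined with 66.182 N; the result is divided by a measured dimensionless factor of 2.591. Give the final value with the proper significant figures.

54.98 N

76.27 N + 66.182 N = 142.452 N; the sum is limited to 2 decimal places (5 s.f.).
Carrying full precision, 142.452 ÷ 2.591 = 54.9795445774… N; 2.591 has 4 s.f., so the result keeps min(5, 4) = 4 s.f.
Rounded to 4 significant figures: 54.98 N.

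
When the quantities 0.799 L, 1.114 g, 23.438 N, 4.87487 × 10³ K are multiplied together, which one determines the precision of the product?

0.799 L → 3 s.f.; 1.114 g → 4 s.f.; 23.438 N → 5 s.f.; 4.87487 × 10³ K → 6 s.f.
The fewest is 3 significant figures, from 0.799 L.

0.799 L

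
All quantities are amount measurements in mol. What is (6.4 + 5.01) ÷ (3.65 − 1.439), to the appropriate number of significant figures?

5.16

6.4 + 5.01 = 11.41, limited to 1 d.p. → 3 s.f.; 3.65 − 1.439 = 2.211, limited to 2 d.p. → 3 s.f.
Carrying full precision, 11.41 ÷ 2.211 = 5.1605608322…; keep min(3, 3) = 3 s.f.
Rounded to 3 significant figures: 5.16.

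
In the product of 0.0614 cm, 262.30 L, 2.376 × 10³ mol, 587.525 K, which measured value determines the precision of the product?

0.0614 cm

0.0614 cm → 3 s.f.; 262.30 L → 5 s.f.; 2.376 × 10³ mol → 4 s.f.; 587.525 K → 6 s.f.
The fewest is 3 significant figures, from 0.0614 cm.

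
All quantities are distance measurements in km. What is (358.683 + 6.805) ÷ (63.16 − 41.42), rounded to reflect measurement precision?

16.81

358.683 + 6.805 = 365.488, limited to 3 d.p. → 6 s.f.; 63.16 − 41.42 = 21.74, limited to 2 d.p. → 4 s.f.
Carrying full precision, 365.488 ÷ 21.74 = 16.811775529…; keep min(6, 4) = 4 s.f.
Rounded to 4 significant figures: 16.81.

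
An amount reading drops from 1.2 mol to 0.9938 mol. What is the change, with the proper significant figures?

1.2 mol − 0.9938 mol = 0.2062 mol.
Addition/subtraction keeps the fewest decimal places: 1.2 → 1 decimal place, 0.9938 → 4 decimal places; limit is 1.
Rounded to 1 decimal place: 0.2 mol.

0.2 mol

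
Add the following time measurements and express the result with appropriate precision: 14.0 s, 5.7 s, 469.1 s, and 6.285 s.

495.1 s

14.0 s + 5.7 s + 469.1 s + 6.285 s = 495.085 s.
Addition/subtraction keeps the fewest decimal places: 14.0 → 1 decimal place, 5.7 → 1 decimal place, 469.1 → 1 decimal place, 6.285 → 3 decimal places; limit is 1.
Rounded to 1 decimal place: 495.1 s.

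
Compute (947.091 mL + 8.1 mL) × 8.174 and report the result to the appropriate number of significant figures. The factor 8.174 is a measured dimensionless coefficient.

7808 mL

947.091 mL + 8.1 mL = 955.191 mL; the sum is limited to 1 decimal place (4 s.f.).
Carrying full precision, 955.191 × 8.174 = 7807.731234 mL; 8.174 has 4 s.f., so the result keeps min(4, 4) = 4 s.f.
Rounded to 4 significant figures: 7808 mL.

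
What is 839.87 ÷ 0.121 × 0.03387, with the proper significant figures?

235

839.87 ÷ 0.121 × 0.03387 = 235.094189256…
Multiplication/division keeps the fewest significant figures: 839.87 → 5 s.f., 0.121 → 3 s.f., 0.03387 → 4 s.f.; limit is 3.
Rounded to 3 significant figures: 235.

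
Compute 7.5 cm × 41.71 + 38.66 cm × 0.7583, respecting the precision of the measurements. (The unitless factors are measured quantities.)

7.5 × 41.71 = 312.825 → 3.1 × 10^2 cm (2 s.f., last digit at the 10^1 place).
38.66 × 0.7583 = 29.315878 → 29.32 cm (4 s.f., last digit at the 10^-2 place).
Sum: 342.140878 cm; keep the coarser place, 10^1.
Result: 3.4 × 10^2 cm.

3.4 × 10^2 cm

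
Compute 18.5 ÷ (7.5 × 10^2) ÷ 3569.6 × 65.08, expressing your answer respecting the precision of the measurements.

4.5 × 10^-4

18.5 ÷ (7.5 × 10^2) ÷ 3569.6 × 65.08 = 0.000449716121321…
Multiplication/division keeps the fewest significant figures: 18.5 → 3 s.f., 7.5 × 10^2 → 2 s.f., 3569.6 → 5 s.f., 65.08 → 4 s.f.; limit is 2.
Rounded to 2 significant figures: 4.5 × 10^-4.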